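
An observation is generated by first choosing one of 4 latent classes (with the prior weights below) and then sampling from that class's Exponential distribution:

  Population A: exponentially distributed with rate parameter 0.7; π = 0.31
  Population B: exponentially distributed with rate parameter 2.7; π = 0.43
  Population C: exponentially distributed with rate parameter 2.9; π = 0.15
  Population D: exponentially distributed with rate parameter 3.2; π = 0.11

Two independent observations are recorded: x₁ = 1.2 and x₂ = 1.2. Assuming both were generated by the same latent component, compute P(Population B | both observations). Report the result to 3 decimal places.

By Bayes' theorem, P(k | x) = w_k f_k(x) / Σ_j w_j f_j(x).
Since both observations come from the same component, the likelihood for component k is f_k(x₁)·f_k(x₂).
  f_A = [0.302197] × [0.302197] = 0.0913232
  f_B = [0.105743] × [0.105743] = 0.0111815
  f_C = [0.0893415] × [0.0893415] = 0.0079819
  f_D = [0.0687795] × [0.0687795] = 0.00473062
Multiply by the mixture weights:
  w_A·f_A = 0.31 × 0.0913232 = 0.0283102
  w_B·f_B = 0.43 × 0.0111815 = 0.00480804
  w_C·f_C = 0.15 × 0.0079819 = 0.00119729
  w_D·f_D = 0.11 × 0.00473062 = 0.000520369
Normaliser: 0.0283102 + 0.00480804 + 0.00119729 + 0.000520369 = 0.0348359
Responsibility of Population B: 0.00480804 / 0.0348359 ≈ 0.138

0.138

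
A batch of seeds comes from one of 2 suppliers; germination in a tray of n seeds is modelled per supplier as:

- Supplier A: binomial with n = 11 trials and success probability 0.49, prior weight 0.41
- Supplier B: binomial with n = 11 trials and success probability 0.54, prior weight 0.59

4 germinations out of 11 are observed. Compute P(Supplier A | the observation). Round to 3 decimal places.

P(component k | x) = π_k·f_k(x) / marginal(x), where marginal(x) = Σ_j π_j·f_j(x).
Component likelihoods at x = 4 germinations out of 11:
  L_A = 0.170722
  L_B = 0.122291
Prior × likelihood for each component:
  π_A·L_A = 0.41 × 0.170722 = 0.069996
  π_B·L_B = 0.59 × 0.122291 = 0.0721516
Normaliser: 0.069996 + 0.0721516 = 0.142148
P(Supplier A | x) ≈ 0.492

0.492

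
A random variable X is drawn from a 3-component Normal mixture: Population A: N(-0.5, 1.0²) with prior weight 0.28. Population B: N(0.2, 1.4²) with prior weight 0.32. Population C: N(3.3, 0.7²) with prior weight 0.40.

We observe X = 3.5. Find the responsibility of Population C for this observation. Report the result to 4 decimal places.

0.9746

Apply Bayes' rule: the posterior for each component is proportional to its prior times its likelihood at x.
Normal densities:
  L_A = (1/(1.0·√(2π)))·exp(−(3.5−-0.5)²/(2·1.0²)) = 0.398942·exp(-8.00000) = 0.00013383
  L_B = (1/(1.4·√(2π)))·exp(−(3.5−0.2)²/(2·1.4²)) = 0.284959·exp(-2.77806) = 0.0177127
  L_C = (1/(0.7·√(2π)))·exp(−(3.5−3.3)²/(2·0.7²)) = 0.569918·exp(-0.04082) = 0.547124
Weight by the priors:
  P(Z=A)·L_A = 0.28 × 0.00013383 = 3.74725e-05
  P(Z=B)·L_B = 0.32 × 0.0177127 = 0.00566807
  P(Z=C)·L_C = 0.40 × 0.547124 = 0.21885
Sum: 3.74725e-05 + 0.00566807 + 0.21885 = 0.224555
Responsibility of Population C: 0.21885 / 0.224555 ≈ 0.9746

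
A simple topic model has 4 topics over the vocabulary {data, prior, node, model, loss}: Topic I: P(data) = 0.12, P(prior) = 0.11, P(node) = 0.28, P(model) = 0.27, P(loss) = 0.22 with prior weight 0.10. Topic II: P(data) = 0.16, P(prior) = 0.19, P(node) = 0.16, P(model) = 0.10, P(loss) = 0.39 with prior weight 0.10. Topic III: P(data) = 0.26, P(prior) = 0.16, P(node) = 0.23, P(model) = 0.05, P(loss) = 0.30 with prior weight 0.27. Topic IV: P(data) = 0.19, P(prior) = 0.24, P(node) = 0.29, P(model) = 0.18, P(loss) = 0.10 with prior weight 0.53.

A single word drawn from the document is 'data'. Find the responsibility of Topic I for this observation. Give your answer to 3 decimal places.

0.060

By Bayes' theorem, P(k | x) = π_k f_k(x) / Σ_j π_j f_j(x).
Categorical probabilities:
  L_I = P(data | comp) = 0.12
  L_II = P(data | comp) = 0.16
  L_III = P(data | comp) = 0.26
  L_IV = P(data | comp) = 0.19
Weight by the priors:
  π_I·L_I = 0.10 × 0.12 = 0.012
  π_II·L_II = 0.10 × 0.16 = 0.016
  π_III·L_III = 0.27 × 0.26 = 0.0702
  π_IV·L_IV = 0.53 × 0.19 = 0.1007
Evidence: 0.012 + 0.016 + 0.0702 + 0.1007 = 0.1989
Responsibility of Topic I: 0.012 / 0.1989 ≈ 0.060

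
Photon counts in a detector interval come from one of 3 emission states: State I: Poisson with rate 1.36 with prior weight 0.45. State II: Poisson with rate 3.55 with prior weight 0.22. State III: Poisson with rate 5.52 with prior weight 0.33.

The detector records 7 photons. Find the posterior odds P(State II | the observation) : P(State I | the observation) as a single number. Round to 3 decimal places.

45.178

Only the two components matter; the odds are (w_i f_i(x)) / (w_j f_j(x)).
Evaluate each component's likelihood at the observed value:
  f_I = e^(−1.36)·1.36^7/7! = 0.000438229
  f_II = e^(−3.55)·3.55^7/7! = 0.040497
  f_III = e^(−5.52)·5.52^7/7! = 0.124119
Posterior odds = (w_II·f_II) / (w_I·f_I) = (0.22·0.040497) / (0.45·0.000438229) = 0.00890933 / 0.000197203 ≈ 45.178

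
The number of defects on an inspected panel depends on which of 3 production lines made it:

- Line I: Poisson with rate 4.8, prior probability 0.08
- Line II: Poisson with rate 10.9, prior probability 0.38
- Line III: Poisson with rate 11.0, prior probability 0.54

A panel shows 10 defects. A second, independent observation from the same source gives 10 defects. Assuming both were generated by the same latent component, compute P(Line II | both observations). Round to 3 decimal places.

Posterior ∝ prior × likelihood, so P(k | x) ∝ w_k f_k(x); normalise over all components.
Since both observations come from the same component, the likelihood for component k is f_k(x₁)·f_k(x₂).
  f_I = [0.0147243] × [0.0147243] = 0.000216806
  f_II = [0.120418] × [0.120418] = 0.0145005
  f_III = [0.119378] × [0.119378] = 0.0142511
Multiply by the mixture weights:
  w_I·f_I = 0.08 × 0.000216806 = 1.73445e-05
  w_II·f_II = 0.38 × 0.0145005 = 0.00551021
  w_III·f_III = 0.54 × 0.0142511 = 0.00769561
Marginal: 1.73445e-05 + 0.00551021 + 0.00769561 = 0.0132232
P(Line II | x₁,x₂) ≈ 0.417

0.417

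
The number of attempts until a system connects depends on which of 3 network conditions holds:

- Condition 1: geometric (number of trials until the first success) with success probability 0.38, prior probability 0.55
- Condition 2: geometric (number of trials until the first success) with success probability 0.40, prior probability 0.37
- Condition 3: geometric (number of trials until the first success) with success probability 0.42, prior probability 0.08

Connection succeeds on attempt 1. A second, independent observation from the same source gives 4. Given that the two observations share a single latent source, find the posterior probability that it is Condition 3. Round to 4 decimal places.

P(component k | x) = π_k·f_k(x) / marginal(x), where marginal(x) = Σ_j π_j·f_j(x).
Since both observations come from the same component, the likelihood for component k is f_k(x₁)·f_k(x₂).
  f_1 = [0.38·(1−0.38)^0 = 0.38·1 = 0.38] × [0.0905646] = 0.0344146
  f_2 = [0.40·(1−0.40)^0 = 0.40·1 = 0.4] × [0.0864] = 0.03456
  f_3 = [0.42·(1−0.42)^0 = 0.42·1 = 0.42] × [0.081947] = 0.0344178
Weight by the priors:
  π_1·f_1 = 0.55 × 0.0344146 = 0.018928
  π_2·f_2 = 0.37 × 0.03456 = 0.0127872
  π_3·f_3 = 0.08 × 0.0344178 = 0.00275342
Marginal: 0.018928 + 0.0127872 + 0.00275342 = 0.0344686
Responsibility of Condition 3: 0.00275342 / 0.0344686 ≈ 0.0799

0.0799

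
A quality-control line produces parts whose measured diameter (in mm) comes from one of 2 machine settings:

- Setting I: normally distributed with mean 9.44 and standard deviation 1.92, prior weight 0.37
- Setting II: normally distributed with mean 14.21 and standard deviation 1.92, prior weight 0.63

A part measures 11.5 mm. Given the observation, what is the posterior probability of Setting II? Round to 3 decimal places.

Apply Bayes' rule: the posterior for each component is proportional to its prior times its likelihood at x.
Component likelihoods at x = 11.5 mm:
  L_I = 0.116853
  L_II = 0.076737
Multiply by the mixture weights:
  π_I·L_I = 0.37 × 0.116853 = 0.0432356
  π_II·L_II = 0.63 × 0.076737 = 0.0483443
Denominator: 0.0432356 + 0.0483443 = 0.0915799
So the posterior for Setting II is 0.0483443 / 0.0915799 ≈ 0.528.

0.528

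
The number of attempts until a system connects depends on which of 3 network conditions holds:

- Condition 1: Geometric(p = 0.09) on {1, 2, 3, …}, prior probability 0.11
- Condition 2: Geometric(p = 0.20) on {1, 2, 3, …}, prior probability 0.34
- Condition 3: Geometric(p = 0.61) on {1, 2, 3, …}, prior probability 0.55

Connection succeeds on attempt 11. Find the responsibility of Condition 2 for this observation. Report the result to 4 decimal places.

0.6528

P(component k | x) = π_k·f_k(x) / marginal(x), where marginal(x) = Σ_j π_j·f_j(x).
Evaluate each component's likelihood at the observed value:
  f_1 = 0.0350475
  f_2 = 0.0214748
  f_3 = 4.96565e-05
Unnormalised posteriors:
  π_1·f_1 = 0.11 × 0.0350475 = 0.00385522
  π_2·f_2 = 0.34 × 0.0214748 = 0.00730144
  π_3·f_3 = 0.55 × 4.96565e-05 = 2.73111e-05
Denominator: 0.00385522 + 0.00730144 + 2.73111e-05 = 0.011184
So the posterior for Condition 2 is 0.00730144 / 0.011184 ≈ 0.6528.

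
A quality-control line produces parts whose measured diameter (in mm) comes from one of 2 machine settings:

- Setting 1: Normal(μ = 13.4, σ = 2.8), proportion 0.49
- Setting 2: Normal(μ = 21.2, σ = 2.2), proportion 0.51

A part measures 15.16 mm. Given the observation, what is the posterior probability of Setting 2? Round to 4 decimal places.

0.0359

Apply Bayes' rule: the posterior for each component is proportional to its prior times its likelihood at x.
Component likelihoods at x = 15.16 mm:
  L_1 = 0.116938
  L_2 = 0.00418539
Unnormalised posteriors:
  π_1·L_1 = 0.49 × 0.116938 = 0.0572998
  π_2·L_2 = 0.51 × 0.00418539 = 0.00213455
Evidence: 0.0572998 + 0.00213455 = 0.0594343
Responsibility of Setting 2: 0.00213455 / 0.0594343 ≈ 0.0359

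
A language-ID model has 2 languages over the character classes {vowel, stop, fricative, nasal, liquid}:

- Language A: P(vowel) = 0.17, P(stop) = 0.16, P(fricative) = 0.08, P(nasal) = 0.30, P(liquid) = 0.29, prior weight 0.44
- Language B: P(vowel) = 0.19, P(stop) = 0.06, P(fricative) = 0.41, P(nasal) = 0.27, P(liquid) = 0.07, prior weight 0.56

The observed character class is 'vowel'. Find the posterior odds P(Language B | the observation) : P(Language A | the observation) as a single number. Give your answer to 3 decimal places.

1.422

The posterior odds equal the prior odds times the likelihood ratio: (π_i/π_j)·(f_i(x)/f_j(x)).
Categorical probabilities:
  f_A = P(vowel | comp) = 0.17
  f_B = P(vowel | comp) = 0.19
Posterior odds = (π_B·f_B) / (π_A·f_A) = (0.56·0.19) / (0.44·0.17) = 0.1064 / 0.0748 ≈ 1.422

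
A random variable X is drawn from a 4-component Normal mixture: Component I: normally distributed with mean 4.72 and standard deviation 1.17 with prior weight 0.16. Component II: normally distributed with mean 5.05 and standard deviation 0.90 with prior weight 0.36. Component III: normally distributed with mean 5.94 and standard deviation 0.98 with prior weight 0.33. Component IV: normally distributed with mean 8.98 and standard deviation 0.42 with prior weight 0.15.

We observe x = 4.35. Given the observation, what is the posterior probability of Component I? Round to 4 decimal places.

Posterior ∝ prior × likelihood, so P(k | x) ∝ π_k f_k(x); normalise over all components.
Component likelihoods at x = 4.35:
  f_I = (1/(1.17·√(2π)))·exp(−(4.35−4.72)²/(2·1.17²)) = 0.340976·exp(-0.05000) = 0.324346
  f_II = (1/(0.90·√(2π)))·exp(−(4.35−5.05)²/(2·0.90²)) = 0.443269·exp(-0.30247) = 0.327572
  f_III = (1/(0.98·√(2π)))·exp(−(4.35−5.94)²/(2·0.98²)) = 0.407084·exp(-1.31617) = 0.109164
  f_IV = (1/(0.42·√(2π)))·exp(−(4.35−8.98)²/(2·0.42²)) = 0.949863·exp(-60.76219) = 3.8813e-27
Multiply by the mixture weights:
  π_I·f_I = 0.16 × 0.324346 = 0.0518953
  π_II·f_II = 0.36 × 0.327572 = 0.117926
  π_III·f_III = 0.33 × 0.109164 = 0.036024
  π_IV·f_IV = 0.15 × 3.8813e-27 = 5.82196e-28
Evidence: 0.0518953 + 0.117926 + 0.036024 + 5.82196e-28 = 0.205845
So the posterior for Component I is 0.0518953 / 0.205845 ≈ 0.2521.

0.2521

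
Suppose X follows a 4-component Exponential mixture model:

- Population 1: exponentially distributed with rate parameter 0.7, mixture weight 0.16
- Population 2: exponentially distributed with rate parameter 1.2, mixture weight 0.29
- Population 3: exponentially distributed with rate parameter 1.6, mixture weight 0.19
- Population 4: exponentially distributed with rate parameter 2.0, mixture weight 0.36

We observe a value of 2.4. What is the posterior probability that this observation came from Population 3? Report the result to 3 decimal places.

P(component k | x) = π_k·f_k(x) / marginal(x), where marginal(x) = Σ_j π_j·f_j(x).
Exponential densities:
  L_1 = 0.130462
  L_2 = 0.0673617
  L_3 = 0.0343898
  L_4 = 0.0164595
Weight by the priors:
  π_1·L_1 = 0.16 × 0.130462 = 0.0208739
  π_2·L_2 = 0.29 × 0.0673617 = 0.0195349
  π_3·L_3 = 0.19 × 0.0343898 = 0.00653405
  π_4·L_4 = 0.36 × 0.0164595 = 0.00592542
Marginal: 0.0208739 + 0.0195349 + 0.00653405 + 0.00592542 = 0.0528683
Responsibility of Population 3: 0.00653405 / 0.0528683 ≈ 0.124

0.124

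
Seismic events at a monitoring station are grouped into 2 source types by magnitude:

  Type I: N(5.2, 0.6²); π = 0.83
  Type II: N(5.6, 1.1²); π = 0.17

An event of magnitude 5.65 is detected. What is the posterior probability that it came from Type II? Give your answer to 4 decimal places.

Posterior ∝ prior × likelihood, so P(k | x) ∝ w_k f_k(x); normalise over all components.
Component likelihoods at x = 5.65:
  p_I = (1/(0.6·√(2π)))·exp(−(5.65−5.2)²/(2·0.6²)) = 0.664904·exp(-0.28125) = 0.501896
  p_II = (1/(1.1·√(2π)))·exp(−(5.65−5.6)²/(2·1.1²)) = 0.362675·exp(-0.00103) = 0.3623
Prior × likelihood for each component:
  w_I·p_I = 0.83 × 0.501896 = 0.416573
  w_II·p_II = 0.17 × 0.3623 = 0.0615911
Sum: 0.416573 + 0.0615911 = 0.478165
Responsibility of Type II: 0.0615911 / 0.478165 ≈ 0.1288

0.1288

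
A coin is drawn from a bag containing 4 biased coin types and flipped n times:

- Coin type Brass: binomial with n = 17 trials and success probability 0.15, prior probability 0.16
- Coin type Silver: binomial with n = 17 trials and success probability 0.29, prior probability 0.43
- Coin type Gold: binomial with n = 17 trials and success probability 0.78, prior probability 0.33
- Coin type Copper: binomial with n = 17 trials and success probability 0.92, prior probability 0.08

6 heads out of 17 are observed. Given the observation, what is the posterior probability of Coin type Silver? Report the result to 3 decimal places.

Posterior ∝ prior × likelihood, so P(k | x) ∝ π_k f_k(x); normalise over all components.
Evaluate each component's likelihood at the observed value:
  L_Brass = 0.0235904
  L_Silver = 0.170141
  L_Gold = 0.000162854
  L_Copper = 6.4461e-09
Multiply by the mixture weights:
  π_Brass·L_Brass = 0.16 × 0.0235904 = 0.00377447
  π_Silver·L_Silver = 0.43 × 0.170141 = 0.0731608
  π_Gold·L_Gold = 0.33 × 0.000162854 = 5.37417e-05
  π_Copper·L_Copper = 0.08 × 6.4461e-09 = 5.15688e-10
Denominator: 0.00377447 + 0.0731608 + 5.37417e-05 + 5.15688e-10 = 0.076989
Responsibility of Coin type Silver: 0.0731608 / 0.076989 ≈ 0.950

0.950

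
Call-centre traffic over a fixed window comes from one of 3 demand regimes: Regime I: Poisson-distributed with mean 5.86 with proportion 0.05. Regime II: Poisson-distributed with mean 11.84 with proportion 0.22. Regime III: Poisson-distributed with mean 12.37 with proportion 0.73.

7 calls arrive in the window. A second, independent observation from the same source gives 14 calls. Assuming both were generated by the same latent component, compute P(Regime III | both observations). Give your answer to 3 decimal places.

The responsibility of component k is P(Z=k) f_k(x) divided by Σ_j P(Z=j) f_j(x).
Since both observations come from the same component, the likelihood for component k is f_k(x₁)·f_k(x₂).
  f_I = [e^(−5.86)·5.86^7/7! = 0.134242] × [0.00184159] = 0.000247218
  f_II = [e^(−11.84)·11.84^7/7! = 0.0466643] × [0.0879972] = 0.00410633
  f_III = [e^(−12.37)·12.37^7/7! = 0.0373194] × [0.0956191] = 0.00356845
Weight by the priors:
  P(Z=I)·f_I = 0.05 × 0.000247218 = 1.23609e-05
  P(Z=II)·f_II = 0.22 × 0.00410633 = 0.000903392
  P(Z=III)·f_III = 0.73 × 0.00356845 = 0.00260497
Evidence: 1.23609e-05 + 0.000903392 + 0.00260497 = 0.00352072
Responsibility of Regime III: 0.00260497 / 0.00352072 ≈ 0.740

0.740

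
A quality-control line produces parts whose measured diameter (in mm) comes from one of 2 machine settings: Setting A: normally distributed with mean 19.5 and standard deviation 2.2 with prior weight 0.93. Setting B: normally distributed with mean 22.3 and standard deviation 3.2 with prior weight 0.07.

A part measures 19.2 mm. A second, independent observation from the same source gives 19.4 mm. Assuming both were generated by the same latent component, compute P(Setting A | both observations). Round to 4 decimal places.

The responsibility of component k is π_k f_k(x) divided by Σ_j π_j f_j(x).
Since both observations come from the same component, the likelihood for component k is f_k(x₁)·f_k(x₂).
  f_A = [0.179659] × [0.18115] = 0.0325453
  f_B = [0.0779781] × [0.0826836] = 0.00644751
Weight by the priors:
  π_A·f_A = 0.93 × 0.0325453 = 0.0302671
  π_B·f_B = 0.07 × 0.00644751 = 0.000451326
Normaliser: 0.0302671 + 0.000451326 = 0.0307185
So the posterior for Setting A is 0.0302671 / 0.0307185 ≈ 0.9853.

0.9853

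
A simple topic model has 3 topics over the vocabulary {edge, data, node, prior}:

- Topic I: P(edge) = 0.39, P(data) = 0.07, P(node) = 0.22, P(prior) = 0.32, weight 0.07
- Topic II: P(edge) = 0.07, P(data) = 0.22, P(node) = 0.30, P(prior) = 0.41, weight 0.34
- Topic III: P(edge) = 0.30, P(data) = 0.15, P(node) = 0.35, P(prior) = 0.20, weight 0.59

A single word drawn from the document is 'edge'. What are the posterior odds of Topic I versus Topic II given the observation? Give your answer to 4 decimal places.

Posterior odds = (π_i f_i(x)) / (π_j f_j(x)); the normalising sum cancels.
Categorical probabilities:
  p_I = P(edge | comp) = 0.39
  p_II = P(edge | comp) = 0.07
  p_III = P(edge | comp) = 0.30
Posterior odds = (π_I·p_I) / (π_II·p_II) = (0.07·0.39) / (0.34·0.07) = 0.0273 / 0.0238 ≈ 1.1471

1.1471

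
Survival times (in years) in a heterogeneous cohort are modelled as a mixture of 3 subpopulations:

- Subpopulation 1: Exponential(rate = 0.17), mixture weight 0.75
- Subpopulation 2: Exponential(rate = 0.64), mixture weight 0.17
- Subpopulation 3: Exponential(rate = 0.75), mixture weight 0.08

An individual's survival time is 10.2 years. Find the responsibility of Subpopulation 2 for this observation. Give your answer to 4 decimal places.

0.0070

Apply Bayes' rule: the posterior for each component is proportional to its prior times its likelihood at x.
Evaluate each component's likelihood at the observed value:
  f_1 = 0.030018
  f_2 = 0.000935633
  f_3 = 0.000357033
Multiply by the mixture weights:
  w_1·f_1 = 0.75 × 0.030018 = 0.0225135
  w_2·f_2 = 0.17 × 0.000935633 = 0.000159058
  w_3·f_3 = 0.08 × 0.000357033 = 2.85626e-05
Denominator: 0.0225135 + 0.000159058 + 2.85626e-05 = 0.0227011
So the posterior for Subpopulation 2 is 0.000159058 / 0.0227011 ≈ 0.0070.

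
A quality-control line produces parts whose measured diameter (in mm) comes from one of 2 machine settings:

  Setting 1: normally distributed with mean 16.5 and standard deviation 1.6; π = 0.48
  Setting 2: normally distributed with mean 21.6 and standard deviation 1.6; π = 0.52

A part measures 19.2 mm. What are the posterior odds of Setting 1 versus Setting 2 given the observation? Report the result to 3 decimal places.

Since P(k|x) ∝ P(Z=k) f_k(x), the posterior odds are P(Z=i) f_i(x) / (P(Z=j) f_j(x)).
Evaluate each component's likelihood at the observed value:
  f_1 = 0.0600384
  f_2 = 0.0809485
Odds = (0.48/0.52) × (0.0600384/0.0809485) = 0.923077 × 0.741687 ≈ 0.685

0.685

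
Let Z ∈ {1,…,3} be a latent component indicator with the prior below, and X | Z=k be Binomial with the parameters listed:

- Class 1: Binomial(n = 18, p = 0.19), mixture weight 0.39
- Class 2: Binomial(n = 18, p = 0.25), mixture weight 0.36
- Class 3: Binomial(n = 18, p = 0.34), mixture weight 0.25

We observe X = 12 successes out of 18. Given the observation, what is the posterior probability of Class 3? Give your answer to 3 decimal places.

By Bayes' theorem, P(k | x) = π_k f_k(x) / Σ_j π_j f_j(x).
Component likelihoods at x = 12 successes out of 18:
  p_1 = C(18,12)·0.19^12·0.81^6 = 18564·2.21331e-09·0.28243 = 1.16045e-05
  p_2 = C(18,12)·0.25^12·0.75^6 = 18564·5.96046e-08·0.177979 = 0.000196933
  p_3 = C(18,12)·0.34^12·0.66^6 = 18564·2.38642e-06·0.082654 = 0.0036617
Prior × likelihood for each component:
  π_1·p_1 = 0.39 × 1.16045e-05 = 4.52574e-06
  π_2·p_2 = 0.36 × 0.000196933 = 7.0896e-05
  π_3·p_3 = 0.25 × 0.0036617 = 0.000915424
Evidence: 4.52574e-06 + 7.0896e-05 + 0.000915424 = 0.000990846
So the posterior for Class 3 is 0.000915424 / 0.000990846 ≈ 0.924.

0.924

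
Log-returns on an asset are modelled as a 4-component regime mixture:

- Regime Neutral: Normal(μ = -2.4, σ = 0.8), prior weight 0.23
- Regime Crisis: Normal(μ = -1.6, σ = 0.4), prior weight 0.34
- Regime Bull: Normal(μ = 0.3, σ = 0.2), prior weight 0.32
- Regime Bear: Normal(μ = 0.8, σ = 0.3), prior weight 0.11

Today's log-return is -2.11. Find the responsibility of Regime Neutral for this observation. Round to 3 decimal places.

0.417

Posterior ∝ prior × likelihood, so P(k | x) ∝ w_k f_k(x); normalise over all components.
Component likelihoods at x = -2.11:
  f_Neutral = 0.466966
  f_Crisis = 0.442436
  f_Bull = 5.88244e-32
  f_Bear = 4.92498e-21
Multiply by the mixture weights:
  w_Neutral·f_Neutral = 0.23 × 0.466966 = 0.107402
  w_Crisis·f_Crisis = 0.34 × 0.442436 = 0.150428
  w_Bull·f_Bull = 0.32 × 5.88244e-32 = 1.88238e-32
  w_Bear·f_Bear = 0.11 × 4.92498e-21 = 5.41748e-22
Normaliser: 0.107402 + 0.150428 + 1.88238e-32 + 5.41748e-22 = 0.25783
P(Regime Neutral | -2.11) = 0.107402 / 0.25783 ≈ 0.417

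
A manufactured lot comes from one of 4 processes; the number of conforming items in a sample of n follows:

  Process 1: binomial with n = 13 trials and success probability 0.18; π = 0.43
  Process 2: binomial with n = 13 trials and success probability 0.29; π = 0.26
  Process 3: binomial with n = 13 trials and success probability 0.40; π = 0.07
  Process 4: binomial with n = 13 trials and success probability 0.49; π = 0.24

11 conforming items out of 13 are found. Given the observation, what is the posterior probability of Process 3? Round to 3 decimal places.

By Bayes' theorem, P(k | x) = π_k f_k(x) / Σ_j π_j f_j(x).
Component likelihoods at x = 11 conforming items out of 13:
  L_1 = 3.3707e-07
  L_2 = 4.79722e-05
  L_3 = 0.00117776
  L_4 = 0.00793217
Prior × likelihood for each component:
  π_1·L_1 = 0.43 × 3.3707e-07 = 1.4494e-07
  π_2·L_2 = 0.26 × 4.79722e-05 = 1.24728e-05
  π_3·L_3 = 0.07 × 0.00117776 = 8.24432e-05
  π_4·L_4 = 0.24 × 0.00793217 = 0.00190372
Denominator: 1.4494e-07 + 1.24728e-05 + 8.24432e-05 + 0.00190372 = 0.00199878
P(Process 3 | x) = 8.24432e-05 / 0.00199878 ≈ 0.041

0.041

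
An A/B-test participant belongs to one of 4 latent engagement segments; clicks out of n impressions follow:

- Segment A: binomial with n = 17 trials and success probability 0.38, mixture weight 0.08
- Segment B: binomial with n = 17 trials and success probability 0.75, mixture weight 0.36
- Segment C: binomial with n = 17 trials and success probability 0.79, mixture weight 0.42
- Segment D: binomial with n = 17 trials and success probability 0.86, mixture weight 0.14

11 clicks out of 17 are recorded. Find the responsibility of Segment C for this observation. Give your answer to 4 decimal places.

0.4012

Apply Bayes' rule: the posterior for each component is proportional to its prior times its likelihood at x.
Binomial probabilities:
  L_A = 0.0167707
  L_B = 0.127613
  L_C = 0.0793952
  L_D = 0.017735
Weight by the priors:
  π_A·L_A = 0.08 × 0.0167707 = 0.00134165
  π_B·L_B = 0.36 × 0.127613 = 0.0459406
  π_C·L_C = 0.42 × 0.0793952 = 0.033346
  π_D·L_D = 0.14 × 0.017735 = 0.0024829
Evidence: 0.00134165 + 0.0459406 + 0.033346 + 0.0024829 = 0.0831111
So the posterior for Segment C is 0.033346 / 0.0831111 ≈ 0.4012.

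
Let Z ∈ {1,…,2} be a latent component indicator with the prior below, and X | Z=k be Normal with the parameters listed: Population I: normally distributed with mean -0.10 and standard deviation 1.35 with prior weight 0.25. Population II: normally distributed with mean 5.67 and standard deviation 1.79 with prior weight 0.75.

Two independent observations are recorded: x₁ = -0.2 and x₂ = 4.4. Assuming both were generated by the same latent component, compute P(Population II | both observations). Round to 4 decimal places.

P(component k | x) = π_k·f_k(x) / marginal(x), where marginal(x) = Σ_j π_j·f_j(x).
Since both observations come from the same component, the likelihood for component k is f_k(x₁)·f_k(x₂).
  L_I = [(1/(1.35·√(2π)))·exp(−(-0.2−-0.10)²/(2·1.35²)) = 0.295513·exp(-0.00274) = 0.294703] × [0.00114243] = 0.000336677
  L_II = [(1/(1.79·√(2π)))·exp(−(-0.2−5.67)²/(2·1.79²)) = 0.222873·exp(-5.37700) = 0.00103004] × [0.17328] = 0.000178486
Multiply by the mixture weights:
  π_I·L_I = 0.25 × 0.000336677 = 8.41694e-05
  π_II·L_II = 0.75 × 0.000178486 = 0.000133864
Normaliser: 8.41694e-05 + 0.000133864 = 0.000218034
P(Population II | x₁, x₂) ≈ 0.6140

0.6140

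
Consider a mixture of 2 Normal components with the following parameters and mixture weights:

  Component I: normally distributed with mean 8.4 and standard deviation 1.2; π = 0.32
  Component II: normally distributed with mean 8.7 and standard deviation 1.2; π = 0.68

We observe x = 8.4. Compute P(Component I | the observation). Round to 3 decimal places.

0.327

Apply Bayes' rule: the posterior for each component is proportional to its prior times its likelihood at x.
Evaluate each component's likelihood at the observed value:
  p_I = 0.332452
  p_II = 0.322223
Prior × likelihood for each component:
  P(Z=I)·p_I = 0.32 × 0.332452 = 0.106385
  P(Z=II)·p_II = 0.68 × 0.322223 = 0.219112
Normaliser: 0.106385 + 0.219112 = 0.325497
P(Component I | 8.4) = 0.106385 / 0.325497 ≈ 0.327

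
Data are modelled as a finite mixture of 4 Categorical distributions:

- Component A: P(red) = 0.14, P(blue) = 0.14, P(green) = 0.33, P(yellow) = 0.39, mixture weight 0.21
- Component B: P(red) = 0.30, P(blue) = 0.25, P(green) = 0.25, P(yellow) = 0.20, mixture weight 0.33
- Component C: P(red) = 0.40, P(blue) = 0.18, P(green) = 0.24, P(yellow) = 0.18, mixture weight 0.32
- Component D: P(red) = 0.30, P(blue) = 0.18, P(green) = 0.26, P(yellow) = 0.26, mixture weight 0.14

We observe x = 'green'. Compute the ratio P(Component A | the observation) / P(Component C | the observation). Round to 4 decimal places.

Since P(k|x) ∝ w_k f_k(x), the posterior odds are w_i f_i(x) / (w_j f_j(x)).
Evaluate each component's likelihood at the observed value:
  L_A = 0.33
  L_B = 0.25
  L_C = 0.24
  L_D = 0.26
Posterior odds = (w_A·L_A) / (w_C·L_C) = (0.21·0.33) / (0.32·0.24) = 0.0693 / 0.0768 ≈ 0.9023

0.9023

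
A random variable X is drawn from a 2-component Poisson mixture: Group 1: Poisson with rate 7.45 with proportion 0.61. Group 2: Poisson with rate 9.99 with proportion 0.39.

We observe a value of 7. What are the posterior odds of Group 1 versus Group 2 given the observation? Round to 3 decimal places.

Since P(k|x) ∝ π_k f_k(x), the posterior odds are π_i f_i(x) / (π_j f_j(x)).
Poisson probabilities:
  L_1 = e^(−7.45)·7.45^7/7! = 0.14695
  L_2 = e^(−9.99)·9.99^7/7! = 0.0903496
Posterior odds = (π_1·L_1) / (π_2·L_2) = (0.61·0.14695) / (0.39·0.0903496) = 0.0896395 / 0.0352363 ≈ 2.544

2.544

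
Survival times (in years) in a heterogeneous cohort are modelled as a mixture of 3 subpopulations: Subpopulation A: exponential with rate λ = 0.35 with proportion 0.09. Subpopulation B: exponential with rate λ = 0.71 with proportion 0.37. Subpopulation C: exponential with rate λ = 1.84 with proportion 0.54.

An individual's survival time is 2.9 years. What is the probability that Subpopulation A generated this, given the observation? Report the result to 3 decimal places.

Posterior ∝ prior × likelihood, so P(k | x) ∝ π_k f_k(x); normalise over all components.
Exponential densities:
  f_A = 0.35·e^(−0.35·2.9) = 0.35·e^(−1.0150) = 0.126841
  f_B = 0.71·e^(−0.71·2.9) = 0.71·e^(−2.0590) = 0.0905829
  f_C = 1.84·e^(−1.84·2.9) = 1.84·e^(−5.3360) = 0.00885977
Unnormalised posteriors:
  π_A·f_A = 0.09 × 0.126841 = 0.0114157
  π_B·f_B = 0.37 × 0.0905829 = 0.0335157
  π_C·f_C = 0.54 × 0.00885977 = 0.00478428
Marginal: 0.0114157 + 0.0335157 + 0.00478428 = 0.0497156
P(Subpopulation A | the observation) ≈ 0.230

0.230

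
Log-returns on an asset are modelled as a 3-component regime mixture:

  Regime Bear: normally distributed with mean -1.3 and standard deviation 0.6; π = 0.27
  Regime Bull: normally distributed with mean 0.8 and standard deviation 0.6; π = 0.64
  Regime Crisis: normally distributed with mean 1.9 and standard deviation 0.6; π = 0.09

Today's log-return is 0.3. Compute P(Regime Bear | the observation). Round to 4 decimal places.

0.0167

Apply Bayes' rule: the posterior for each component is proportional to its prior times its likelihood at x.
Normal densities:
  f_Bear = 0.0189933
  f_Bull = 0.469853
  f_Crisis = 0.0189933
Weight by the priors:
  w_Bear·f_Bear = 0.27 × 0.0189933 = 0.00512819
  w_Bull·f_Bull = 0.64 × 0.469853 = 0.300706
  w_Crisis·f_Crisis = 0.09 × 0.0189933 = 0.0017094
Normaliser: 0.00512819 + 0.300706 + 0.0017094 = 0.307544
Responsibility of Regime Bear: 0.00512819 / 0.307544 ≈ 0.0167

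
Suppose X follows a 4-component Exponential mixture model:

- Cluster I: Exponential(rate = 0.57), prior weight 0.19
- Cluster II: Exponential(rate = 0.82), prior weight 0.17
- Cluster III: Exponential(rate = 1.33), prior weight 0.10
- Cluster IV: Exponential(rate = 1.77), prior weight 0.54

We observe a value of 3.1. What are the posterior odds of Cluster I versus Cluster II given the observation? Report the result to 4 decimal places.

1.6863

Only the two components matter; the odds are (w_i f_i(x)) / (w_j f_j(x)).
Component likelihoods at x = 3.1:
  f_I = 0.57·e^(−0.57·3.1) = 0.57·e^(−1.7670) = 0.0973815
  f_II = 0.82·e^(−0.82·3.1) = 0.82·e^(−2.5420) = 0.0645412
  f_III = 1.33·e^(−1.33·3.1) = 1.33·e^(−4.1230) = 0.0215405
  f_IV = 1.77·e^(−1.77·3.1) = 1.77·e^(−5.4870) = 0.00732824
Odds = (0.19/0.17) × (0.0973815/0.0645412) = 1.11765 × 1.50883 ≈ 1.6863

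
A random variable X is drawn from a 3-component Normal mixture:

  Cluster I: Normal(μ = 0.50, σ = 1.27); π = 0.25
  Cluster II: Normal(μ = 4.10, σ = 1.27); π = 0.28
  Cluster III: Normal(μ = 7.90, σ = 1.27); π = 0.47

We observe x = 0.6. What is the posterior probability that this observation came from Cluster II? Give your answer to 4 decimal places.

0.0246

The responsibility of component k is P(Z=k) f_k(x) divided by Σ_j P(Z=j) f_j(x).
Normal densities:
  p_I = (1/(1.27·√(2π)))·exp(−(0.6−0.50)²/(2·1.27²)) = 0.314128·exp(-0.00310) = 0.313155
  p_II = (1/(1.27·√(2π)))·exp(−(0.6−4.10)²/(2·1.27²)) = 0.314128·exp(-3.79751) = 0.00704482
  p_III = (1/(1.27·√(2π)))·exp(−(0.6−7.90)²/(2·1.27²)) = 0.314128·exp(-16.51993) = 2.1018e-08
Prior × likelihood for each component:
  P(Z=I)·p_I = 0.25 × 0.313155 = 0.0782889
  P(Z=II)·p_II = 0.28 × 0.00704482 = 0.00197255
  P(Z=III)·p_III = 0.47 × 2.1018e-08 = 9.87844e-09
Sum: 0.0782889 + 0.00197255 + 9.87844e-09 = 0.0802614
Responsibility of Cluster II: 0.00197255 / 0.0802614 ≈ 0.0246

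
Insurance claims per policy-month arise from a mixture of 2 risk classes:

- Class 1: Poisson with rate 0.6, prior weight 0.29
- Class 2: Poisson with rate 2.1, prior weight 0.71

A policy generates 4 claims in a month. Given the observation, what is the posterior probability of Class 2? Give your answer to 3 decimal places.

0.988

Posterior ∝ prior × likelihood, so P(k | x) ∝ w_k f_k(x); normalise over all components.
Poisson probabilities:
  p_1 = e^(−0.6)·0.6^4/4! = 0.00296358
  p_2 = e^(−2.1)·2.1^4/4! = 0.099231
Weight by the priors:
  w_1·p_1 = 0.29 × 0.00296358 = 0.000859439
  w_2·p_2 = 0.71 × 0.099231 = 0.070454
Denominator: 0.000859439 + 0.070454 = 0.0713135
P(Class 2 | 4 claims) ≈ 0.988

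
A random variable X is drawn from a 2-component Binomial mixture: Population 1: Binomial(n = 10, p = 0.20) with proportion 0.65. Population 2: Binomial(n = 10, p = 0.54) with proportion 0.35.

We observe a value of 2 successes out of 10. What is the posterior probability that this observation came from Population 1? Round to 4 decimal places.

0.9552

Posterior ∝ prior × likelihood, so P(k | x) ∝ π_k f_k(x); normalise over all components.
Binomial probabilities:
  p_1 = C(10,2)·0.20^2·0.80^8 = 45·0.04·0.167772 = 0.30199
  p_2 = C(10,2)·0.54^2·0.46^8 = 45·0.2916·0.00200476 = 0.0263065
Unnormalised posteriors:
  π_1·p_1 = 0.65 × 0.30199 = 0.196293
  π_2·p_2 = 0.35 × 0.0263065 = 0.00920727
Evidence: 0.196293 + 0.00920727 = 0.205501
So the posterior for Population 1 is 0.196293 / 0.205501 ≈ 0.9552.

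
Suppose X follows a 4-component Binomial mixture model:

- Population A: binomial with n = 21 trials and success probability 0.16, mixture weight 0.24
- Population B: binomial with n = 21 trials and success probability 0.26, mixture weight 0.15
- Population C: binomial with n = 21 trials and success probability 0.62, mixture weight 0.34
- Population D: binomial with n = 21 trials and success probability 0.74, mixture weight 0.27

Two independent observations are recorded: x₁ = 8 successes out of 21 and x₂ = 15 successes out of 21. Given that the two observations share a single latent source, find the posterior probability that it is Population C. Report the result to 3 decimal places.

Posterior ∝ prior × likelihood, so P(k | x) ∝ π_k f_k(x); normalise over all components.
Since both observations come from the same component, the likelihood for component k is f_k(x₁)·f_k(x₂).
  f_A = [0.00906011] × [2.1978e-08] = 1.99123e-10
  f_B = [0.0847895] × [1.49452e-05] = 1.2672e-06
  f_C = [0.0153061] × [0.125629] = 0.00192288
  f_D = [0.000453994] × [0.183159] = 8.3153e-05
Multiply by the mixture weights:
  π_A·f_A = 0.24 × 1.99123e-10 = 4.77895e-11
  π_B·f_B = 0.15 × 1.2672e-06 = 1.9008e-07
  π_C·f_C = 0.34 × 0.00192288 = 0.000653779
  π_D·f_D = 0.27 × 8.3153e-05 = 2.24513e-05
Denominator: 4.77895e-11 + 1.9008e-07 + 0.000653779 + 2.24513e-05 = 0.00067642
P(Population C | x) ≈ 0.967

0.967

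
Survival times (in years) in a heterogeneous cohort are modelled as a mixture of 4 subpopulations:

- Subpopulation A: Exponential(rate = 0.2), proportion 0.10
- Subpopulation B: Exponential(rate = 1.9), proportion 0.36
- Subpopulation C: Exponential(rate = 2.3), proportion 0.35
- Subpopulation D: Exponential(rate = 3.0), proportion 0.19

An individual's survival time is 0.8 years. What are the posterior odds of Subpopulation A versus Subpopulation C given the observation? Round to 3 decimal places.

0.133

The posterior odds equal the prior odds times the likelihood ratio: (π_i/π_j)·(f_i(x)/f_j(x)).
Exponential densities:
  f_A = 0.170429
  f_B = 0.415553
  f_C = 0.36528
  f_D = 0.272154
Odds = (0.10/0.35) × (0.170429/0.36528) = 0.285714 × 0.46657 ≈ 0.133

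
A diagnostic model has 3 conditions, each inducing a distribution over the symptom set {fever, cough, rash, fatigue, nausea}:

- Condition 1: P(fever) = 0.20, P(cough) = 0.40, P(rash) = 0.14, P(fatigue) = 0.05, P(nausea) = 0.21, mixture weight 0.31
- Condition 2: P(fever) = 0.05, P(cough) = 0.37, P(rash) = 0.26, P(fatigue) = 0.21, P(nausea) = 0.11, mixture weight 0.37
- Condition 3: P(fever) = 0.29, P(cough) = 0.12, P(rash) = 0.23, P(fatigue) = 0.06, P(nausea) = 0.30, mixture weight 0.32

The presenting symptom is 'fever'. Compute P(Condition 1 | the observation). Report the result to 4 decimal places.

The responsibility of component k is π_k f_k(x) divided by Σ_j π_j f_j(x).
Evaluate each component's likelihood at the observed value:
  p_1 = 0.2
  p_2 = 0.05
  p_3 = 0.29
Weight by the priors:
  π_1·p_1 = 0.31 × 0.2 = 0.062
  π_2·p_2 = 0.37 × 0.05 = 0.0185
  π_3·p_3 = 0.32 × 0.29 = 0.0928
Denominator: 0.062 + 0.0185 + 0.0928 = 0.1733
So the posterior for Condition 1 is 0.062 / 0.1733 ≈ 0.3578.

0.3578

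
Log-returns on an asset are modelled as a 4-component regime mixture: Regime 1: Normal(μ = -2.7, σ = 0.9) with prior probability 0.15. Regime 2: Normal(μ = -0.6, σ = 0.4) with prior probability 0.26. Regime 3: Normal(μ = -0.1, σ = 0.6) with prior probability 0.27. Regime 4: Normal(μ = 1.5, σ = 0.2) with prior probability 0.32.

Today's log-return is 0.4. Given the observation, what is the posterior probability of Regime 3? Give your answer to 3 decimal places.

P(component k | x) = π_k·f_k(x) / marginal(x), where marginal(x) = Σ_j π_j·f_j(x).
Component likelihoods at x = 0.4:
  f_1 = (1/(0.9·√(2π)))·exp(−(0.4−-2.7)²/(2·0.9²)) = 0.443269·exp(-5.93210) = 0.00117595
  f_2 = (1/(0.4·√(2π)))·exp(−(0.4−-0.6)²/(2·0.4²)) = 0.997356·exp(-3.12500) = 0.0438208
  f_3 = (1/(0.6·√(2π)))·exp(−(0.4−-0.1)²/(2·0.6²)) = 0.664904·exp(-0.34722) = 0.469853
  f_4 = (1/(0.2·√(2π)))·exp(−(0.4−1.5)²/(2·0.2²)) = 1.994711·exp(-15.12500) = 5.38488e-07
Multiply by the mixture weights:
  π_1·f_1 = 0.15 × 0.00117595 = 0.000176393
  π_2·f_2 = 0.26 × 0.0438208 = 0.0113934
  π_3·f_3 = 0.27 × 0.469853 = 0.12686
  π_4·f_4 = 0.32 × 5.38488e-07 = 1.72316e-07
Denominator: 0.000176393 + 0.0113934 + 0.12686 + 1.72316e-07 = 0.13843
So the posterior for Regime 3 is 0.12686 / 0.13843 ≈ 0.916.

0.916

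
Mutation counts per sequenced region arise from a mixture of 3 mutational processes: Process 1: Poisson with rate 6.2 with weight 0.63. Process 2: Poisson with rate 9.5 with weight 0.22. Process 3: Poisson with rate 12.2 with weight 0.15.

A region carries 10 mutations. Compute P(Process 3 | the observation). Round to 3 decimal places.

Posterior ∝ prior × likelihood, so P(k | x) ∝ w_k f_k(x); normalise over all components.
Poisson probabilities:
  p_1 = e^(−6.2)·6.2^10/10! = 0.0469384
  p_2 = e^(−9.5)·9.5^10/10! = 0.123502
  p_3 = e^(−12.2)·12.2^10/10! = 0.101261
Unnormalised posteriors:
  w_1·p_1 = 0.63 × 0.0469384 = 0.0295712
  w_2·p_2 = 0.22 × 0.123502 = 0.0271705
  w_3·p_3 = 0.15 × 0.101261 = 0.0151892
Denominator: 0.0295712 + 0.0271705 + 0.0151892 = 0.0719309
P(Process 3 | data) ≈ 0.211

0.211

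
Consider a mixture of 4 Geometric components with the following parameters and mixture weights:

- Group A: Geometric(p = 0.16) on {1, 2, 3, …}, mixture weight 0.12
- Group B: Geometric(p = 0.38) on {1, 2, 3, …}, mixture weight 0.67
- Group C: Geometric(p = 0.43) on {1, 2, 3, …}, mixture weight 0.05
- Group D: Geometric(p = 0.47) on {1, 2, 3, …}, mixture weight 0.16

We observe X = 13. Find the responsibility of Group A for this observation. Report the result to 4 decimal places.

0.7284

P(component k | x) = P(Z=k)·f_k(x) / marginal(x), where marginal(x) = Σ_j P(Z=j)·f_j(x).
Component likelihoods at x = 13:
  p_A = 0.16·(1−0.16)^12 = 0.16·0.12341 = 0.0197456
  p_B = 0.38·(1−0.38)^12 = 0.38·0.00322627 = 0.00122598
  p_C = 0.43·(1−0.43)^12 = 0.43·0.00117625 = 0.000505786
  p_D = 0.47·(1−0.47)^12 = 0.47·0.000491259 = 0.000230892
Prior × likelihood for each component:
  P(Z=A)·p_A = 0.12 × 0.0197456 = 0.00236948
  P(Z=B)·p_B = 0.67 × 0.00122598 = 0.000821408
  P(Z=C)·p_C = 0.05 × 0.000505786 = 2.52893e-05
  P(Z=D)·p_D = 0.16 × 0.000230892 = 3.69427e-05
Marginal: 0.00236948 + 0.000821408 + 2.52893e-05 + 3.69427e-05 = 0.00325312
P(Group A | data) = 0.00236948 / 0.00325312 ≈ 0.7284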